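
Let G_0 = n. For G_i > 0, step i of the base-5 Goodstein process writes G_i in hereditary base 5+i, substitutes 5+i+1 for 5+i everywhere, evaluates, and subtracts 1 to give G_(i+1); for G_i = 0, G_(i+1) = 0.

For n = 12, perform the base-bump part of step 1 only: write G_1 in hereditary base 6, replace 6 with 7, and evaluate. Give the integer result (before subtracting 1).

15

base 5: 12 = 2·5 + 2; at 6: 2·6 + 2 = 14; next = 13
base 6: 13 = 2·6 + 1; at 7: 2·7 + 1 = 15; next = 14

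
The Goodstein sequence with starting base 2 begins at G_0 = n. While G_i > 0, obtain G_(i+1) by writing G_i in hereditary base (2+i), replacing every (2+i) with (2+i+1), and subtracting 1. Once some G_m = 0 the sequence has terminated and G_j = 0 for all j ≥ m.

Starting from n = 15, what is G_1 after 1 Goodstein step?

111

15 —HB2→ 2^(2 + 1) + 2^2 + 2 + 1 —bump→ 3^(3 + 1) + 3^3 + 3 + 1 = 112 —(−1)→ 111
111 —HB3→ 3^(3 + 1) + 3^3 + 3 —bump→ 4^(4 + 1) + 4^4 + 4 = 1284 —(−1)→ 1283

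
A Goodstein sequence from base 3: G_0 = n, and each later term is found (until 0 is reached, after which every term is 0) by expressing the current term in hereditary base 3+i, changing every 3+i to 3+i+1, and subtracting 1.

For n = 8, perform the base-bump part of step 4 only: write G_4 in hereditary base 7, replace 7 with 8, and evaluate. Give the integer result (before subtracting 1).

12

G_0=8  [base 3] 2·3 + 2  →[3↦4]→  2·4 + 2 = 10  −1 ⇒ G_1=9
G_1=9  [base 4] 2·4 + 1  →[4↦5]→  2·5 + 1 = 11  −1 ⇒ G_2=10
G_2=10  [base 5] 2·5  →[5↦6]→  2·6 = 12  −1 ⇒ G_3=11
G_3=11  [base 6] 6 + 5  →[6↦7]→  7 + 5 = 12  −1 ⇒ G_4=11
G_4=11  [base 7] 7 + 4  →[7↦8]→  8 + 4 = 12  −1 ⇒ G_5=11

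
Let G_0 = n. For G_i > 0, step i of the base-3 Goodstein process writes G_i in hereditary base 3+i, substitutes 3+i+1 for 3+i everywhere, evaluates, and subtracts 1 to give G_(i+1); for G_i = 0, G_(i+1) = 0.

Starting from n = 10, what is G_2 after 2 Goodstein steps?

step 0: 10 = 3^2 + 1; sub 4 for 3: 4^2 + 1; = 17; G_1 = 17−1 = 16
step 1: 16 = 4^2; sub 5 for 4: 5^2; = 25; G_2 = 25−1 = 24
step 2: 24 = 4·5 + 4; sub 6 for 5: 4·6 + 4; = 28; G_3 = 28−1 = 27

24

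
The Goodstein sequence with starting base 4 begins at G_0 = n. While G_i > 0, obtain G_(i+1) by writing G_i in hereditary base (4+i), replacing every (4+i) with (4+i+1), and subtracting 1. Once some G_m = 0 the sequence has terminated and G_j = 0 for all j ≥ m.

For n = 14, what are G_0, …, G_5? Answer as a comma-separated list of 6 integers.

base 4: 14 = 3·4 + 2; at 5: 3·5 + 2 = 17; next = 16
base 5: 16 = 3·5 + 1; at 6: 3·6 + 1 = 19; next = 18
base 6: 18 = 3·6; at 7: 3·7 = 21; next = 20
base 7: 20 = 2·7 + 6; at 8: 2·8 + 6 = 22; next = 21
base 8: 21 = 2·8 + 5; at 9: 2·9 + 5 = 23; next = 22

14, 16, 18, 20, 21, 22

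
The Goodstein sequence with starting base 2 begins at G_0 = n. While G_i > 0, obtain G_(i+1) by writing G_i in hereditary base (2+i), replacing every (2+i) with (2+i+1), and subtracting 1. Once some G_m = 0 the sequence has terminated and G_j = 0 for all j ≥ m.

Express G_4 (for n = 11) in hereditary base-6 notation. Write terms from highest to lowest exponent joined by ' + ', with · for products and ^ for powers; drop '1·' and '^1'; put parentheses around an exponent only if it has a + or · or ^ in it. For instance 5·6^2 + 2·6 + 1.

6^(6 + 1) + 1

G_0 = 11. HB_2(11) = 2^(2 + 1) + 2 + 1. Bump = 85. G_1 = 84.
G_1 = 84. HB_3(84) = 3^(3 + 1) + 3. Bump = 1028. G_2 = 1027.
G_2 = 1027. HB_4(1027) = 4^(4 + 1) + 3. Bump = 15628. G_3 = 15627.
G_3 = 15627. HB_5(15627) = 5^(5 + 1) + 2. Bump = 279938. G_4 = 279937.
G_4 = 279937. HB_6(279937) = 6^(6 + 1) + 1. Bump = 5764802. G_5 = 5764801.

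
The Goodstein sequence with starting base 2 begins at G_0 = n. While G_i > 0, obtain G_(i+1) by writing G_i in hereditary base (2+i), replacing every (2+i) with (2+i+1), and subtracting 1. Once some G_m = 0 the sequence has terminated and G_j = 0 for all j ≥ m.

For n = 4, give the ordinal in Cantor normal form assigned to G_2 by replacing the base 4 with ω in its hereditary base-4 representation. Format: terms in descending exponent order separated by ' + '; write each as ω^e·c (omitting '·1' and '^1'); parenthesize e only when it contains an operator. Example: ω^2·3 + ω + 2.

ω^2·2 + ω·2 + 1

G_0 = 4. HB_2(4) = 2^2. Bump = 27. G_1 = 26.
G_1 = 26. HB_3(26) = 2·3^2 + 2·3 + 2. Bump = 42. G_2 = 41.
G_2 = 41. HB_4(41) = 2·4^2 + 2·4 + 1. Bump = 61. G_3 = 60.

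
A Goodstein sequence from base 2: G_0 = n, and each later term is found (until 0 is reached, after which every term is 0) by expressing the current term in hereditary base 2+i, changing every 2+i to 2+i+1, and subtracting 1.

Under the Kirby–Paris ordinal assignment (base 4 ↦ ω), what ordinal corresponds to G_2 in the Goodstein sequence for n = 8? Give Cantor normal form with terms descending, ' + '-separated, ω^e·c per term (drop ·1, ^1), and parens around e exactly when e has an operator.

i=0: 8 = 2^(2 + 1) (b=2); 2→3: 3^(3 + 1) = 81; 81−1 = 80
i=1: 80 = 2·3^3 + 2·3^2 + 2·3 + 2 (b=3); 3→4: 2·4^4 + 2·4^2 + 2·4 + 2 = 554; 554−1 = 553

ω^ω·2 + ω^2·2 + ω·2 + 1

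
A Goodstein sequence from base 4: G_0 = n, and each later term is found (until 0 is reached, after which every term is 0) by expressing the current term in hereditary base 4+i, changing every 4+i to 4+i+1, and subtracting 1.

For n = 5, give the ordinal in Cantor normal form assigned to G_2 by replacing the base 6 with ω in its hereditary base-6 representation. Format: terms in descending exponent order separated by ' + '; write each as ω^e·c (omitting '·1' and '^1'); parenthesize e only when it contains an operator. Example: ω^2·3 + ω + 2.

5

[0] 5 ≡ 4 + 1 (base 4). Lift 5: 6. −1: 5.
[1] 5 ≡ 5 (base 5). Lift 6: 6. −1: 5.
[2] 5 ≡ 5 (base 6). Lift 7: 5. −1: 4.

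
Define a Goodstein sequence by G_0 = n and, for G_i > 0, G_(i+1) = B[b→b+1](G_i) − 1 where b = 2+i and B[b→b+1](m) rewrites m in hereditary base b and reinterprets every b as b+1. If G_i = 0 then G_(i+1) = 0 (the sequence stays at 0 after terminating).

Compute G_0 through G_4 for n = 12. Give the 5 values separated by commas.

[0] 12 ≡ 2^(2 + 1) + 2^2 (base 2). Lift 3: 108. −1: 107.
[1] 107 ≡ 3^(3 + 1) + 2·3^2 + 2·3 + 2 (base 3). Lift 4: 1066. −1: 1065.
[2] 1065 ≡ 4^(4 + 1) + 2·4^2 + 2·4 + 1 (base 4). Lift 5: 15686. −1: 15685.
[3] 15685 ≡ 5^(5 + 1) + 2·5^2 + 2·5 (base 5). Lift 6: 280020. −1: 280019.

12, 107, 1065, 15685, 280019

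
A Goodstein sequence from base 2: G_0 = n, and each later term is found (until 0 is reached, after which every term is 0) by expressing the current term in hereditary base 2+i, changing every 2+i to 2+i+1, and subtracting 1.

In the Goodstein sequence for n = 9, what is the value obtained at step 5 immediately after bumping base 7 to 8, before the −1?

G_0 = 9. HB_2(9) = 2^(2 + 1) + 1. Bump = 82. G_1 = 81.
G_1 = 81. HB_3(81) = 3^(3 + 1). Bump = 1024. G_2 = 1023.
G_2 = 1023. HB_4(1023) = 3·4^4 + 3·4^3 + 3·4^2 + 3·4 + 3. Bump = 9843. G_3 = 9842.
G_3 = 9842. HB_5(9842) = 3·5^5 + 3·5^3 + 3·5^2 + 3·5 + 2. Bump = 140744. G_4 = 140743.
G_4 = 140743. HB_6(140743) = 3·6^6 + 3·6^3 + 3·6^2 + 3·6 + 1. Bump = 2471827. G_5 = 2471826.
G_5 = 2471826. HB_7(2471826) = 3·7^7 + 3·7^3 + 3·7^2 + 3·7. Bump = 50333400. G_6 = 50333399.

50333400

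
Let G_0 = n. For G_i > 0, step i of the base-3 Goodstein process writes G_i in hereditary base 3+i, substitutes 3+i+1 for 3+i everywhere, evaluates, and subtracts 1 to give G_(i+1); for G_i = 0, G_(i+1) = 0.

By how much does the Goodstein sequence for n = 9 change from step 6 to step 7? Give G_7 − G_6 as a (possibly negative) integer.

1

G_0=9  [base 3] 3^2  →[3↦4]→  4^2 = 16  −1 ⇒ G_1=15
G_1=15  [base 4] 3·4 + 3  →[4↦5]→  3·5 + 3 = 18  −1 ⇒ G_2=17
G_2=17  [base 5] 3·5 + 2  →[5↦6]→  3·6 + 2 = 20  −1 ⇒ G_3=19
G_3=19  [base 6] 3·6 + 1  →[6↦7]→  3·7 + 1 = 22  −1 ⇒ G_4=21
G_4=21  [base 7] 3·7  →[7↦8]→  3·8 = 24  −1 ⇒ G_5=23
G_5=23  [base 8] 2·8 + 7  →[8↦9]→  2·9 + 7 = 25  −1 ⇒ G_6=24
G_6=24  [base 9] 2·9 + 6  →[9↦10]→  2·10 + 6 = 26  −1 ⇒ G_7=25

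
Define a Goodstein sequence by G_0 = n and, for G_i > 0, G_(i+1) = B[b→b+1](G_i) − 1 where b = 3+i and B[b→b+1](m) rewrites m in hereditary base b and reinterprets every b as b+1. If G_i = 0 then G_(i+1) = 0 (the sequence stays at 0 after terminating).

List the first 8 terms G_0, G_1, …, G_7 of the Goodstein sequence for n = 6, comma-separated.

step 0: 6 = 2·3; sub 4 for 3: 2·4; = 8; G_1 = 8−1 = 7
step 1: 7 = 4 + 3; sub 5 for 4: 5 + 3; = 8; G_2 = 8−1 = 7
step 2: 7 = 5 + 2; sub 6 for 5: 6 + 2; = 8; G_3 = 8−1 = 7
step 3: 7 = 6 + 1; sub 7 for 6: 7 + 1; = 8; G_4 = 8−1 = 7
step 4: 7 = 7; sub 8 for 7: 8; = 8; G_5 = 8−1 = 7
step 5: 7 = 7; sub 9 for 8: 7; = 7; G_6 = 7−1 = 6
step 6: 6 = 6; sub 10 for 9: 6; = 6; G_7 = 6−1 = 5

6, 7, 7, 7, 7, 7, 6, 5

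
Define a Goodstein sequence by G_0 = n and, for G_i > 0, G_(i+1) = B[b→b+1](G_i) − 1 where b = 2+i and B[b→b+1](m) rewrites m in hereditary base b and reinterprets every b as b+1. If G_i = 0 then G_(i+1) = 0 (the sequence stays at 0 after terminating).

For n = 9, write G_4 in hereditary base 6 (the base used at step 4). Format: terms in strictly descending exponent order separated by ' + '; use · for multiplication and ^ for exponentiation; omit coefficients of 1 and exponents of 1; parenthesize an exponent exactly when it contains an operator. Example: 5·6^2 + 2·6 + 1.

(0) 9|_2 = 2^(2 + 1) + 1 ↦ 3^(3 + 1) + 1|_3 = 82 ⇒ 81
(1) 81|_3 = 3^(3 + 1) ↦ 4^(4 + 1)|_4 = 1024 ⇒ 1023
(2) 1023|_4 = 3·4^4 + 3·4^3 + 3·4^2 + 3·4 + 3 ↦ 3·5^5 + 3·5^3 + 3·5^2 + 3·5 + 3|_5 = 9843 ⇒ 9842
(3) 9842|_5 = 3·5^5 + 3·5^3 + 3·5^2 + 3·5 + 2 ↦ 3·6^6 + 3·6^3 + 3·6^2 + 3·6 + 2|_6 = 140744 ⇒ 140743
(4) 140743|_6 = 3·6^6 + 3·6^3 + 3·6^2 + 3·6 + 1 ↦ 3·7^7 + 3·7^3 + 3·7^2 + 3·7 + 1|_7 = 2471827 ⇒ 2471826

3·6^6 + 3·6^3 + 3·6^2 + 3·6 + 1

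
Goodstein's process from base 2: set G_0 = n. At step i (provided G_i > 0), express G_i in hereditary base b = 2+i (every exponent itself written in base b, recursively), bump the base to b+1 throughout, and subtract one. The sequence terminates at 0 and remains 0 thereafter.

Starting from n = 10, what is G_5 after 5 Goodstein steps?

G_0=10  [base 2] 2^(2 + 1) + 2  →[2↦3]→  3^(3 + 1) + 3 = 84  −1 ⇒ G_1=83
G_1=83  [base 3] 3^(3 + 1) + 2  →[3↦4]→  4^(4 + 1) + 2 = 1026  −1 ⇒ G_2=1025
G_2=1025  [base 4] 4^(4 + 1) + 1  →[4↦5]→  5^(5 + 1) + 1 = 15626  −1 ⇒ G_3=15625
G_3=15625  [base 5] 5^(5 + 1)  →[5↦6]→  6^(6 + 1) = 279936  −1 ⇒ G_4=279935
G_4=279935  [base 6] 5·6^6 + 5·6^5 + 5·6^4 + 5·6^3 + 5·6^2 + 5·6 + 5  →[6↦7]→  5·7^7 + 5·7^5 + 5·7^4 + 5·7^3 + 5·7^2 + 5·7 + 5 = 4215755  −1 ⇒ G_5=4215754
G_5=4215754  [base 7] 5·7^7 + 5·7^5 + 5·7^4 + 5·7^3 + 5·7^2 + 5·7 + 4  →[7↦8]→  5·8^8 + 5·8^5 + 5·8^4 + 5·8^3 + 5·8^2 + 5·8 + 4 = 84073324  −1 ⇒ G_6=84073323

4215754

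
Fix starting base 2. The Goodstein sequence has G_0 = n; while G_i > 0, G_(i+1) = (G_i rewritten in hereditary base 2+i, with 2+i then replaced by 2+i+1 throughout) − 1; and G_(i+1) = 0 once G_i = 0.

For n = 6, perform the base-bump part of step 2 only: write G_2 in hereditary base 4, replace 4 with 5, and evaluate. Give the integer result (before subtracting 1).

3126

base 2: 6 = 2^2 + 2; at 3: 3^3 + 3 = 30; next = 29
base 3: 29 = 3^3 + 2; at 4: 4^4 + 2 = 258; next = 257
base 4: 257 = 4^4 + 1; at 5: 5^5 + 1 = 3126; next = 3125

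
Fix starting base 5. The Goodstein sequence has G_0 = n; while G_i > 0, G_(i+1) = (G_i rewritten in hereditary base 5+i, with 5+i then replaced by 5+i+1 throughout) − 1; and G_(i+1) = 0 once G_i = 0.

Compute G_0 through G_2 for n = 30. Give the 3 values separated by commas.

G_0=30  [base 5] 5^2 + 5  →[5↦6]→  6^2 + 6 = 42  −1 ⇒ G_1=41
G_1=41  [base 6] 6^2 + 5  →[6↦7]→  7^2 + 5 = 54  −1 ⇒ G_2=53

30, 41, 53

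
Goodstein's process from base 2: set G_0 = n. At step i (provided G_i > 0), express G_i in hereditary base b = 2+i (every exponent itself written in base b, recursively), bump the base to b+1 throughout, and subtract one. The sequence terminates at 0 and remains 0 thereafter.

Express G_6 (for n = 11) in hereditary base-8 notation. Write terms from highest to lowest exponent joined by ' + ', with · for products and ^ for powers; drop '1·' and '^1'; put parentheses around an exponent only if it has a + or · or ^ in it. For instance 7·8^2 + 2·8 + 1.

11 —HB2→ 2^(2 + 1) + 2 + 1 —bump→ 3^(3 + 1) + 3 + 1 = 85 —(−1)→ 84
84 —HB3→ 3^(3 + 1) + 3 —bump→ 4^(4 + 1) + 4 = 1028 —(−1)→ 1027
1027 —HB4→ 4^(4 + 1) + 3 —bump→ 5^(5 + 1) + 3 = 15628 —(−1)→ 15627
15627 —HB5→ 5^(5 + 1) + 2 —bump→ 6^(6 + 1) + 2 = 279938 —(−1)→ 279937
279937 —HB6→ 6^(6 + 1) + 1 —bump→ 7^(7 + 1) + 1 = 5764802 —(−1)→ 5764801
5764801 —HB7→ 7^(7 + 1) —bump→ 8^(8 + 1) = 134217728 —(−1)→ 134217727
134217727 —HB8→ 7·8^8 + 7·8^7 + 7·8^6 + 7·8^5 + 7·8^4 + 7·8^3 + 7·8^2 + 7·8 + 7 —bump→ 7·9^9 + 7·9^7 + 7·9^6 + 7·9^5 + 7·9^4 + 7·9^3 + 7·9^2 + 7·9 + 7 = 2749609303 —(−1)→ 2749609302

7·8^8 + 7·8^7 + 7·8^6 + 7·8^5 + 7·8^4 + 7·8^3 + 7·8^2 + 7·8 + 7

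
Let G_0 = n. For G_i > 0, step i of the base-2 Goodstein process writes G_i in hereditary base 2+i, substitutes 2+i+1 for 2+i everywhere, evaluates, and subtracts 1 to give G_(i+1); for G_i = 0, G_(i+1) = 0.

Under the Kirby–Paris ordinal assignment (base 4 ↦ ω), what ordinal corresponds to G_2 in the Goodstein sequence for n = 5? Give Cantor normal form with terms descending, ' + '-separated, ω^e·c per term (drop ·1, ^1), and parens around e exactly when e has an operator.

base 2: 5 = 2^2 + 1; at 3: 3^3 + 1 = 28; next = 27
base 3: 27 = 3^3; at 4: 4^4 = 256; next = 255
base 4: 255 = 3·4^3 + 3·4^2 + 3·4 + 3; at 5: 3·5^3 + 3·5^2 + 3·5 + 3 = 468; next = 467

ω^3·3 + ω^2·3 + ω·3 + 3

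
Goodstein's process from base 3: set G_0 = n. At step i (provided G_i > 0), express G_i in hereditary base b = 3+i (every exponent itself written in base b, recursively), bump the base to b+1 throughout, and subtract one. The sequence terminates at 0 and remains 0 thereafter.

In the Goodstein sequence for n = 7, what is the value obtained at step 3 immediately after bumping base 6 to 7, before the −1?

10

i=0: 7 = 2·3 + 1 (b=3); 3→4: 2·4 + 1 = 9; 9−1 = 8
i=1: 8 = 2·4 (b=4); 4→5: 2·5 = 10; 10−1 = 9
i=2: 9 = 5 + 4 (b=5); 5→6: 6 + 4 = 10; 10−1 = 9
i=3: 9 = 6 + 3 (b=6); 6→7: 7 + 3 = 10; 10−1 = 9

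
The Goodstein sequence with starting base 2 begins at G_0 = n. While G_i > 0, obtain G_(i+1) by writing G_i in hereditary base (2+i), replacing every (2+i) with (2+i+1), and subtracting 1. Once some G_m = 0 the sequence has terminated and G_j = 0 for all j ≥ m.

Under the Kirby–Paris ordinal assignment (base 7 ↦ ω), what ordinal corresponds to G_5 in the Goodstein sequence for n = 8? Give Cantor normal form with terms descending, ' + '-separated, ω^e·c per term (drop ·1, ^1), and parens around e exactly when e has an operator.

G_0 = 8. HB_2(8) = 2^(2 + 1). Bump = 81. G_1 = 80.
G_1 = 80. HB_3(80) = 2·3^3 + 2·3^2 + 2·3 + 2. Bump = 554. G_2 = 553.
G_2 = 553. HB_4(553) = 2·4^4 + 2·4^2 + 2·4 + 1. Bump = 6311. G_3 = 6310.
G_3 = 6310. HB_5(6310) = 2·5^5 + 2·5^2 + 2·5. Bump = 93396. G_4 = 93395.
G_4 = 93395. HB_6(93395) = 2·6^6 + 2·6^2 + 6 + 5. Bump = 1647196. G_5 = 1647195.
G_5 = 1647195. HB_7(1647195) = 2·7^7 + 2·7^2 + 7 + 4. Bump = 33554572. G_6 = 33554571.

ω^ω·2 + ω^2·2 + ω + 4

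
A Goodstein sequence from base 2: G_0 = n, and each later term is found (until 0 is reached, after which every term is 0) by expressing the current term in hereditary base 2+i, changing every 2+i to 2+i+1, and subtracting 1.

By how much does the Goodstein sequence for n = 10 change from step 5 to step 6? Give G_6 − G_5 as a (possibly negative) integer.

79857569

G_0=10  [base 2] 2^(2 + 1) + 2  →[2↦3]→  3^(3 + 1) + 3 = 84  −1 ⇒ G_1=83
G_1=83  [base 3] 3^(3 + 1) + 2  →[3↦4]→  4^(4 + 1) + 2 = 1026  −1 ⇒ G_2=1025
G_2=1025  [base 4] 4^(4 + 1) + 1  →[4↦5]→  5^(5 + 1) + 1 = 15626  −1 ⇒ G_3=15625
G_3=15625  [base 5] 5^(5 + 1)  →[5↦6]→  6^(6 + 1) = 279936  −1 ⇒ G_4=279935
G_4=279935  [base 6] 5·6^6 + 5·6^5 + 5·6^4 + 5·6^3 + 5·6^2 + 5·6 + 5  →[6↦7]→  5·7^7 + 5·7^5 + 5·7^4 + 5·7^3 + 5·7^2 + 5·7 + 5 = 4215755  −1 ⇒ G_5=4215754
G_5=4215754  [base 7] 5·7^7 + 5·7^5 + 5·7^4 + 5·7^3 + 5·7^2 + 5·7 + 4  →[7↦8]→  5·8^8 + 5·8^5 + 5·8^4 + 5·8^3 + 5·8^2 + 5·8 + 4 = 84073324  −1 ⇒ G_6=84073323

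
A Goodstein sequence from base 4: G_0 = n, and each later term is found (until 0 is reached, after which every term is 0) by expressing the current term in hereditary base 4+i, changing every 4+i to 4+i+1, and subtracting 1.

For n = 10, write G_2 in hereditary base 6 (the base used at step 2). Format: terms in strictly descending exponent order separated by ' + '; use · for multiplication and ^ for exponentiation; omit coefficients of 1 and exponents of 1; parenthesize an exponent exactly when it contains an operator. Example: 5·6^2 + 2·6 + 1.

2·6

[0] 10 ≡ 2·4 + 2 (base 4). Lift 5: 12. −1: 11.
[1] 11 ≡ 2·5 + 1 (base 5). Lift 6: 13. −1: 12.
[2] 12 ≡ 2·6 (base 6). Lift 7: 14. −1: 13.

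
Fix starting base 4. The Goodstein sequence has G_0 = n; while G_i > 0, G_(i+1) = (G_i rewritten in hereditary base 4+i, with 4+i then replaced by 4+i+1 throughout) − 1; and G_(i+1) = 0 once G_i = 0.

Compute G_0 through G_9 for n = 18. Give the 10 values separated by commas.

18, 26, 36, 48, 53, 58, 63, 68, 73, 78

18 —HB4→ 4^2 + 2 —bump→ 5^2 + 2 = 27 —(−1)→ 26
26 —HB5→ 5^2 + 1 —bump→ 6^2 + 1 = 37 —(−1)→ 36
36 —HB6→ 6^2 —bump→ 7^2 = 49 —(−1)→ 48
48 —HB7→ 6·7 + 6 —bump→ 6·8 + 6 = 54 —(−1)→ 53
53 —HB8→ 6·8 + 5 —bump→ 6·9 + 5 = 59 —(−1)→ 58
58 —HB9→ 6·9 + 4 —bump→ 6·10 + 4 = 64 —(−1)→ 63
63 —HB10→ 6·10 + 3 —bump→ 6·11 + 3 = 69 —(−1)→ 68
68 —HB11→ 6·11 + 2 —bump→ 6·12 + 2 = 74 —(−1)→ 73
73 —HB12→ 6·12 + 1 —bump→ 6·13 + 1 = 79 —(−1)→ 78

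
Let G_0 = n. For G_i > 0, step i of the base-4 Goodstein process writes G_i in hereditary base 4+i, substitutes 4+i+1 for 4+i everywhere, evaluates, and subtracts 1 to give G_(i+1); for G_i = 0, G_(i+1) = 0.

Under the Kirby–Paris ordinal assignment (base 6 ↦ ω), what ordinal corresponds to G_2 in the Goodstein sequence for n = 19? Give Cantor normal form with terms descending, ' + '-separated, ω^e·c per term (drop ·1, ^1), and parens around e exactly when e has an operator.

(0) 19|_4 = 4^2 + 3 ↦ 5^2 + 3|_5 = 28 ⇒ 27
(1) 27|_5 = 5^2 + 2 ↦ 6^2 + 2|_6 = 38 ⇒ 37

ω^2 + 1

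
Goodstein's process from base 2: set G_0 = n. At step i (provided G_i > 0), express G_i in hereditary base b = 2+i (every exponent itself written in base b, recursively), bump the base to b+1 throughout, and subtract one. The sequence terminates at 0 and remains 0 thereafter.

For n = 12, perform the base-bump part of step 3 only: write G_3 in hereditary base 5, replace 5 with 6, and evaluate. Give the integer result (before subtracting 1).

G_0 = 12. HB_2(12) = 2^(2 + 1) + 2^2. Bump = 108. G_1 = 107.
G_1 = 107. HB_3(107) = 3^(3 + 1) + 2·3^2 + 2·3 + 2. Bump = 1066. G_2 = 1065.
G_2 = 1065. HB_4(1065) = 4^(4 + 1) + 2·4^2 + 2·4 + 1. Bump = 15686. G_3 = 15685.
G_3 = 15685. HB_5(15685) = 5^(5 + 1) + 2·5^2 + 2·5. Bump = 280020. G_4 = 280019.

280020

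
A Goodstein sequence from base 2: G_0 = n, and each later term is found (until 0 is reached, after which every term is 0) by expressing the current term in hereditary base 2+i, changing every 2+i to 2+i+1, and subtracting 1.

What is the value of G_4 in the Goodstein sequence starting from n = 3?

1

3 —HB2→ 2 + 1 —bump→ 3 + 1 = 4 —(−1)→ 3
3 —HB3→ 3 —bump→ 4 = 4 —(−1)→ 3
3 —HB4→ 3 —bump→ 3 = 3 —(−1)→ 2
2 —HB5→ 2 —bump→ 2 = 2 —(−1)→ 1
1 —HB6→ 1 —bump→ 1 = 1 —(−1)→ 0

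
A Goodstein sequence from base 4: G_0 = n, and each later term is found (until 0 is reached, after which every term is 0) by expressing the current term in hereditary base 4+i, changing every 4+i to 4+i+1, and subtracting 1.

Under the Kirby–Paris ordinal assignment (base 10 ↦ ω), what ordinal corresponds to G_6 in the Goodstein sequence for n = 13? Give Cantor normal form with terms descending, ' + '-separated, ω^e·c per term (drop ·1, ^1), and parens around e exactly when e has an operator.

(0) 13|_4 = 3·4 + 1 ↦ 3·5 + 1|_5 = 16 ⇒ 15
(1) 15|_5 = 3·5 ↦ 3·6|_6 = 18 ⇒ 17
(2) 17|_6 = 2·6 + 5 ↦ 2·7 + 5|_7 = 19 ⇒ 18
(3) 18|_7 = 2·7 + 4 ↦ 2·8 + 4|_8 = 20 ⇒ 19
(4) 19|_8 = 2·8 + 3 ↦ 2·9 + 3|_9 = 21 ⇒ 20
(5) 20|_9 = 2·9 + 2 ↦ 2·10 + 2|_10 = 22 ⇒ 21
(6) 21|_10 = 2·10 + 1 ↦ 2·11 + 1|_11 = 23 ⇒ 22

ω·2 + 1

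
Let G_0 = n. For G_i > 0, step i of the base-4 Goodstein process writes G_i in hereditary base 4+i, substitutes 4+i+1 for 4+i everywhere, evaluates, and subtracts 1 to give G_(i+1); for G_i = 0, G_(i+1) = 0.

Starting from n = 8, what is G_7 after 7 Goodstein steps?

base 4: 8 = 2·4; at 5: 2·5 = 10; next = 9
base 5: 9 = 5 + 4; at 6: 6 + 4 = 10; next = 9
base 6: 9 = 6 + 3; at 7: 7 + 3 = 10; next = 9
base 7: 9 = 7 + 2; at 8: 8 + 2 = 10; next = 9
base 8: 9 = 8 + 1; at 9: 9 + 1 = 10; next = 9
base 9: 9 = 9; at 10: 10 = 10; next = 9
base 10: 9 = 9; at 11: 9 = 9; next = 8

8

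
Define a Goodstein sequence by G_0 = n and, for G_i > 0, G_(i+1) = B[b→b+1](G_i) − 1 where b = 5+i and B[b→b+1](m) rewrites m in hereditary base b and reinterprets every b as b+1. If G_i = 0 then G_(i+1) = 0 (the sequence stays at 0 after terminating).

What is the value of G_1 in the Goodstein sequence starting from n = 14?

[0] 14 ≡ 2·5 + 4 (base 5). Lift 6: 16. −1: 15.
[1] 15 ≡ 2·6 + 3 (base 6). Lift 7: 17. −1: 16.

15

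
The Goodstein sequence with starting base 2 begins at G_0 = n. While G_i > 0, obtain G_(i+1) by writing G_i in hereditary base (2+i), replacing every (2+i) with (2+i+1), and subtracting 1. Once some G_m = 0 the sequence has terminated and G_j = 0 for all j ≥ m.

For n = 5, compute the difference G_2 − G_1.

(0) 5|_2 = 2^2 + 1 ↦ 3^3 + 1|_3 = 28 ⇒ 27
(1) 27|_3 = 3^3 ↦ 4^4|_4 = 256 ⇒ 255

228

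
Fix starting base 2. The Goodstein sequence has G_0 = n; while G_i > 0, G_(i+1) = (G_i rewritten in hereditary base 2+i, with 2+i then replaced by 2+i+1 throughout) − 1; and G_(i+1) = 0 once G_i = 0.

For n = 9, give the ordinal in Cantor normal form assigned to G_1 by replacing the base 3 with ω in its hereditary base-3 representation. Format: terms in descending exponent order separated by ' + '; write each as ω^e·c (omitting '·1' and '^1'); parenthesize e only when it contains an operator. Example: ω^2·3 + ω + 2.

ω^(ω + 1)

i=0: 9 = 2^(2 + 1) + 1 (b=2); 2→3: 3^(3 + 1) + 1 = 82; 82−1 = 81
i=1: 81 = 3^(3 + 1) (b=3); 3→4: 4^(4 + 1) = 1024; 1024−1 = 1023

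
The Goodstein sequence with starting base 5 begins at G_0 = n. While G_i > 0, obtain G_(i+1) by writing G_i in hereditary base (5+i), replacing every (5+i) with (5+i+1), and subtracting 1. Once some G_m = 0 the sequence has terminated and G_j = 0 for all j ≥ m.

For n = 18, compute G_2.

G_0 = 18. HB_5(18) = 3·5 + 3. Bump = 21. G_1 = 20.
G_1 = 20. HB_6(20) = 3·6 + 2. Bump = 23. G_2 = 22.
G_2 = 22. HB_7(22) = 3·7 + 1. Bump = 25. G_3 = 24.

22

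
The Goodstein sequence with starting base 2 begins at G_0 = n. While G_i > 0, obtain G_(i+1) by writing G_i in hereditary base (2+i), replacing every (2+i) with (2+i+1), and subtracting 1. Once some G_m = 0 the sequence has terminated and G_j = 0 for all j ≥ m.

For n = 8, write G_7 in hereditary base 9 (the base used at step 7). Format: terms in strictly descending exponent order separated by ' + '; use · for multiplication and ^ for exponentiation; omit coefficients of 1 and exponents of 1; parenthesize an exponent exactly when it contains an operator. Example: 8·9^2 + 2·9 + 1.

G_0 = 8. HB_2(8) = 2^(2 + 1). Bump = 81. G_1 = 80.
G_1 = 80. HB_3(80) = 2·3^3 + 2·3^2 + 2·3 + 2. Bump = 554. G_2 = 553.
G_2 = 553. HB_4(553) = 2·4^4 + 2·4^2 + 2·4 + 1. Bump = 6311. G_3 = 6310.
G_3 = 6310. HB_5(6310) = 2·5^5 + 2·5^2 + 2·5. Bump = 93396. G_4 = 93395.
G_4 = 93395. HB_6(93395) = 2·6^6 + 2·6^2 + 6 + 5. Bump = 1647196. G_5 = 1647195.
G_5 = 1647195. HB_7(1647195) = 2·7^7 + 2·7^2 + 7 + 4. Bump = 33554572. G_6 = 33554571.
G_6 = 33554571. HB_8(33554571) = 2·8^8 + 2·8^2 + 8 + 3. Bump = 774841152. G_7 = 774841151.

2·9^9 + 2·9^2 + 9 + 2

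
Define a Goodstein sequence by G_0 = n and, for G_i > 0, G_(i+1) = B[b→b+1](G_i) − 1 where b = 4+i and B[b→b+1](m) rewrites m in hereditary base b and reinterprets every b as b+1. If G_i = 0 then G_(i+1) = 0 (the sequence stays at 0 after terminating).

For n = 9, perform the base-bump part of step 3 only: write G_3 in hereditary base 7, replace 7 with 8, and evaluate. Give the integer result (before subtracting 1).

G_0=9  [base 4] 2·4 + 1  →[4↦5]→  2·5 + 1 = 11  −1 ⇒ G_1=10
G_1=10  [base 5] 2·5  →[5↦6]→  2·6 = 12  −1 ⇒ G_2=11
G_2=11  [base 6] 6 + 5  →[6↦7]→  7 + 5 = 12  −1 ⇒ G_3=11
G_3=11  [base 7] 7 + 4  →[7↦8]→  8 + 4 = 12  −1 ⇒ G_4=11

12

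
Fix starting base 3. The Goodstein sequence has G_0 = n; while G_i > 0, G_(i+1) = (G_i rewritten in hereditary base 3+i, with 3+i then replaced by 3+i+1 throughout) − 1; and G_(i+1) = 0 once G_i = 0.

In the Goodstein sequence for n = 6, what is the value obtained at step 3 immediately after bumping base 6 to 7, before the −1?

step 0: 6 = 2·3; sub 4 for 3: 2·4; = 8; G_1 = 8−1 = 7
step 1: 7 = 4 + 3; sub 5 for 4: 5 + 3; = 8; G_2 = 8−1 = 7
step 2: 7 = 5 + 2; sub 6 for 5: 6 + 2; = 8; G_3 = 8−1 = 7

8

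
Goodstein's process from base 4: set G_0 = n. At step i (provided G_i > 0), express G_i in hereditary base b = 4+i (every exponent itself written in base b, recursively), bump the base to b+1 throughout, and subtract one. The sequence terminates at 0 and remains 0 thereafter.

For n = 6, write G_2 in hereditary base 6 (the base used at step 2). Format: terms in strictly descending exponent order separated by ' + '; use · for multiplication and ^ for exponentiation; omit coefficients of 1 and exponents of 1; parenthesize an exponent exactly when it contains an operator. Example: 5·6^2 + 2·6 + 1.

6

[0] 6 ≡ 4 + 2 (base 4). Lift 5: 7. −1: 6.
[1] 6 ≡ 5 + 1 (base 5). Lift 6: 7. −1: 6.
[2] 6 ≡ 6 (base 6). Lift 7: 7. −1: 6.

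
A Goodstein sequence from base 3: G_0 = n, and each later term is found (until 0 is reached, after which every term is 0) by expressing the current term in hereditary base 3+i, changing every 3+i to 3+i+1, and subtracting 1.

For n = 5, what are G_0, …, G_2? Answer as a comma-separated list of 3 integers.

base 3: 5 = 3 + 2; at 4: 4 + 2 = 6; next = 5
base 4: 5 = 4 + 1; at 5: 5 + 1 = 6; next = 5

5, 5, 5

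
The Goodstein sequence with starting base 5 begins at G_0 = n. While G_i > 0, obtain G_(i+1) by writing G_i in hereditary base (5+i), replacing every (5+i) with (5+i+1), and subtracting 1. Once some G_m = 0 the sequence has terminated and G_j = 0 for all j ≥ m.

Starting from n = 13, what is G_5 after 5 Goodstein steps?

[0] 13 ≡ 2·5 + 3 (base 5). Lift 6: 15. −1: 14.
[1] 14 ≡ 2·6 + 2 (base 6). Lift 7: 16. −1: 15.
[2] 15 ≡ 2·7 + 1 (base 7). Lift 8: 17. −1: 16.
[3] 16 ≡ 2·8 (base 8). Lift 9: 18. −1: 17.
[4] 17 ≡ 9 + 8 (base 9). Lift 10: 18. −1: 17.

17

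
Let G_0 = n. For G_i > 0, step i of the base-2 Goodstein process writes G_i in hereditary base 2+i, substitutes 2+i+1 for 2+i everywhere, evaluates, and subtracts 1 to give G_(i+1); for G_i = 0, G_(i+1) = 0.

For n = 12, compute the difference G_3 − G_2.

[0] 12 ≡ 2^(2 + 1) + 2^2 (base 2). Lift 3: 108. −1: 107.
[1] 107 ≡ 3^(3 + 1) + 2·3^2 + 2·3 + 2 (base 3). Lift 4: 1066. −1: 1065.
[2] 1065 ≡ 4^(4 + 1) + 2·4^2 + 2·4 + 1 (base 4). Lift 5: 15686. −1: 15685.

14620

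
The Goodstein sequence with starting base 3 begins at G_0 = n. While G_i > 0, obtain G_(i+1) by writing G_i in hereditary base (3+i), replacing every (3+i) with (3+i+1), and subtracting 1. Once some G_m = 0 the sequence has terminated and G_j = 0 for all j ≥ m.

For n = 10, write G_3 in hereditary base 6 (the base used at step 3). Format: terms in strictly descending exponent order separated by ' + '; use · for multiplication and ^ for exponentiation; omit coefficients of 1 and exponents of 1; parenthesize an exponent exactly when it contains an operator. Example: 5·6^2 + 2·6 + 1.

base 3: 10 = 3^2 + 1; at 4: 4^2 + 1 = 17; next = 16
base 4: 16 = 4^2; at 5: 5^2 = 25; next = 24
base 5: 24 = 4·5 + 4; at 6: 4·6 + 4 = 28; next = 27
base 6: 27 = 4·6 + 3; at 7: 4·7 + 3 = 31; next = 30

4·6 + 3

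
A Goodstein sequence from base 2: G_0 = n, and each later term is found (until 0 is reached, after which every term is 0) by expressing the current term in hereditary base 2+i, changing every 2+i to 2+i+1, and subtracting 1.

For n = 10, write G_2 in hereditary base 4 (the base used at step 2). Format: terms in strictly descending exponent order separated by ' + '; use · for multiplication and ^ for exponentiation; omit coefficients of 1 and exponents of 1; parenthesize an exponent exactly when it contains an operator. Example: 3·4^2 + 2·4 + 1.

G_0 = 10. HB_2(10) = 2^(2 + 1) + 2. Bump = 84. G_1 = 83.
G_1 = 83. HB_3(83) = 3^(3 + 1) + 2. Bump = 1026. G_2 = 1025.
G_2 = 1025. HB_4(1025) = 4^(4 + 1) + 1. Bump = 15626. G_3 = 15625.

4^(4 + 1) + 1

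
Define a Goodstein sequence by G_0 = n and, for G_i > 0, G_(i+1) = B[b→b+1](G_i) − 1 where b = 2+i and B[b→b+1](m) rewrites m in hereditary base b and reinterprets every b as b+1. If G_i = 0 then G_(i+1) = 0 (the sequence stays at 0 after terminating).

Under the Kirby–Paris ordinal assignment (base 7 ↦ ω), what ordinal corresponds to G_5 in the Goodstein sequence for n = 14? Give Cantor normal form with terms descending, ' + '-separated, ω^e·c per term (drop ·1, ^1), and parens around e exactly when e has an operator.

ω^(ω + 1) + ω^5·5 + ω^4·5 + ω^3·5 + ω^2·5 + ω·5 + 4

i=0: 14 = 2^(2 + 1) + 2^2 + 2 (b=2); 2→3: 3^(3 + 1) + 3^3 + 3 = 111; 111−1 = 110
i=1: 110 = 3^(3 + 1) + 3^3 + 2 (b=3); 3→4: 4^(4 + 1) + 4^4 + 2 = 1282; 1282−1 = 1281
i=2: 1281 = 4^(4 + 1) + 4^4 + 1 (b=4); 4→5: 5^(5 + 1) + 5^5 + 1 = 18751; 18751−1 = 18750
i=3: 18750 = 5^(5 + 1) + 5^5 (b=5); 5→6: 6^(6 + 1) + 6^6 = 326592; 326592−1 = 326591
i=4: 326591 = 6^(6 + 1) + 5·6^5 + 5·6^4 + 5·6^3 + 5·6^2 + 5·6 + 5 (b=6); 6→7: 7^(7 + 1) + 5·7^5 + 5·7^4 + 5·7^3 + 5·7^2 + 5·7 + 5 = 5862841; 5862841−1 = 5862840
i=5: 5862840 = 7^(7 + 1) + 5·7^5 + 5·7^4 + 5·7^3 + 5·7^2 + 5·7 + 4 (b=7); 7→8: 8^(8 + 1) + 5·8^5 + 5·8^4 + 5·8^3 + 5·8^2 + 5·8 + 4 = 134404972; 134404972−1 = 134404971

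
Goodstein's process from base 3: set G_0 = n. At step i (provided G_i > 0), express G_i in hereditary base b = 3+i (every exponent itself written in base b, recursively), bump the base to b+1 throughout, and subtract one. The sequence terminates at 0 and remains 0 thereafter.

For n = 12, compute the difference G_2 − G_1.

G_0=12  [base 3] 3^2 + 3  →[3↦4]→  4^2 + 4 = 20  −1 ⇒ G_1=19
G_1=19  [base 4] 4^2 + 3  →[4↦5]→  5^2 + 3 = 28  −1 ⇒ G_2=27

8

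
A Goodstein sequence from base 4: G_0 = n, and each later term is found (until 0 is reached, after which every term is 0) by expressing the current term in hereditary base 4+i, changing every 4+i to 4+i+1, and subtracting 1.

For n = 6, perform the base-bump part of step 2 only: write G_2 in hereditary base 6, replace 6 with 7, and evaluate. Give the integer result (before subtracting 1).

(0) 6|_4 = 4 + 2 ↦ 5 + 2|_5 = 7 ⇒ 6
(1) 6|_5 = 5 + 1 ↦ 6 + 1|_6 = 7 ⇒ 6
(2) 6|_6 = 6 ↦ 7|_7 = 7 ⇒ 6

7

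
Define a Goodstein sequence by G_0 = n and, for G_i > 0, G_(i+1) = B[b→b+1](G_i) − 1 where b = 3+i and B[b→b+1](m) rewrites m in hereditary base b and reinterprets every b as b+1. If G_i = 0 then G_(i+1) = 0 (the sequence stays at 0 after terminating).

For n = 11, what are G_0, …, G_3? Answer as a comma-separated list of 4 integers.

11, 17, 25, 35

step 0: 11 = 3^2 + 2; sub 4 for 3: 4^2 + 2; = 18; G_1 = 18−1 = 17
step 1: 17 = 4^2 + 1; sub 5 for 4: 5^2 + 1; = 26; G_2 = 26−1 = 25
step 2: 25 = 5^2; sub 6 for 5: 6^2; = 36; G_3 = 36−1 = 35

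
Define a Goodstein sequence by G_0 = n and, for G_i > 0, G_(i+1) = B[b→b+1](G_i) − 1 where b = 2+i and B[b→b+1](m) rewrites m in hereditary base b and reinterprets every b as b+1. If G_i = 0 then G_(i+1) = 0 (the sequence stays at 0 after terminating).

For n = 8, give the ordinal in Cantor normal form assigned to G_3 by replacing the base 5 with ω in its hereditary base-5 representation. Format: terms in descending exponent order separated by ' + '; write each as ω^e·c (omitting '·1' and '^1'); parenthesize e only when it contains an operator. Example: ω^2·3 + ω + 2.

[0] 8 ≡ 2^(2 + 1) (base 2). Lift 3: 81. −1: 80.
[1] 80 ≡ 2·3^3 + 2·3^2 + 2·3 + 2 (base 3). Lift 4: 554. −1: 553.
[2] 553 ≡ 2·4^4 + 2·4^2 + 2·4 + 1 (base 4). Lift 5: 6311. −1: 6310.

ω^ω·2 + ω^2·2 + ω·2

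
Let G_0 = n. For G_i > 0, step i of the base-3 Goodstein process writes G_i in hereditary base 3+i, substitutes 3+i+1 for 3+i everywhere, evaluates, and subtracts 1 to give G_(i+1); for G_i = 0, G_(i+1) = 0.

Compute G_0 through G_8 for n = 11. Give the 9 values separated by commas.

G_0=11  [base 3] 3^2 + 2  →[3↦4]→  4^2 + 2 = 18  −1 ⇒ G_1=17
G_1=17  [base 4] 4^2 + 1  →[4↦5]→  5^2 + 1 = 26  −1 ⇒ G_2=25
G_2=25  [base 5] 5^2  →[5↦6]→  6^2 = 36  −1 ⇒ G_3=35
G_3=35  [base 6] 5·6 + 5  →[6↦7]→  5·7 + 5 = 40  −1 ⇒ G_4=39
G_4=39  [base 7] 5·7 + 4  →[7↦8]→  5·8 + 4 = 44  −1 ⇒ G_5=43
G_5=43  [base 8] 5·8 + 3  →[8↦9]→  5·9 + 3 = 48  −1 ⇒ G_6=47
G_6=47  [base 9] 5·9 + 2  →[9↦10]→  5·10 + 2 = 52  −1 ⇒ G_7=51
G_7=51  [base 10] 5·10 + 1  →[10↦11]→  5·11 + 1 = 56  −1 ⇒ G_8=55

11, 17, 25, 35, 39, 43, 47, 51, 55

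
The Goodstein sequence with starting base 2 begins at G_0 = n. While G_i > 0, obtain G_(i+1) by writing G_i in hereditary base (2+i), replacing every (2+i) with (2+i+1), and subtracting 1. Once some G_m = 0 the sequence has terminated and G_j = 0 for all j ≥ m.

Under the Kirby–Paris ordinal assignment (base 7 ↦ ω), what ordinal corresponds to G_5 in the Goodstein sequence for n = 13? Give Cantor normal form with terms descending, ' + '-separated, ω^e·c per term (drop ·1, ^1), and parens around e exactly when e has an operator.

ω^(ω + 1) + ω^3·3 + ω^2·3 + ω·3

G_0 = 13. HB_2(13) = 2^(2 + 1) + 2^2 + 1. Bump = 109. G_1 = 108.
G_1 = 108. HB_3(108) = 3^(3 + 1) + 3^3. Bump = 1280. G_2 = 1279.
G_2 = 1279. HB_4(1279) = 4^(4 + 1) + 3·4^3 + 3·4^2 + 3·4 + 3. Bump = 16093. G_3 = 16092.
G_3 = 16092. HB_5(16092) = 5^(5 + 1) + 3·5^3 + 3·5^2 + 3·5 + 2. Bump = 280712. G_4 = 280711.
G_4 = 280711. HB_6(280711) = 6^(6 + 1) + 3·6^3 + 3·6^2 + 3·6 + 1. Bump = 5765999. G_5 = 5765998.
G_5 = 5765998. HB_7(5765998) = 7^(7 + 1) + 3·7^3 + 3·7^2 + 3·7. Bump = 134219480. G_6 = 134219479.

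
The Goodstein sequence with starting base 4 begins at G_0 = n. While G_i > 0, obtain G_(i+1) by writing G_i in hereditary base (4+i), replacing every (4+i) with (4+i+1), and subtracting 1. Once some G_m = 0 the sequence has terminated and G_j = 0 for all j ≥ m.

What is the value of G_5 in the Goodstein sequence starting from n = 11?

base 4: 11 = 2·4 + 3; at 5: 2·5 + 3 = 13; next = 12
base 5: 12 = 2·5 + 2; at 6: 2·6 + 2 = 14; next = 13
base 6: 13 = 2·6 + 1; at 7: 2·7 + 1 = 15; next = 14
base 7: 14 = 2·7; at 8: 2·8 = 16; next = 15
base 8: 15 = 8 + 7; at 9: 9 + 7 = 16; next = 15
base 9: 15 = 9 + 6; at 10: 10 + 6 = 16; next = 15

15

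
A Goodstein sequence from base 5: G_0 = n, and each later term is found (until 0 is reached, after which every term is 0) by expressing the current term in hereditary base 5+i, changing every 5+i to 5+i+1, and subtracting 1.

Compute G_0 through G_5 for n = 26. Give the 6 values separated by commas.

26, 36, 48, 53, 58, 63

(0) 26|_5 = 5^2 + 1 ↦ 6^2 + 1|_6 = 37 ⇒ 36
(1) 36|_6 = 6^2 ↦ 7^2|_7 = 49 ⇒ 48
(2) 48|_7 = 6·7 + 6 ↦ 6·8 + 6|_8 = 54 ⇒ 53
(3) 53|_8 = 6·8 + 5 ↦ 6·9 + 5|_9 = 59 ⇒ 58
(4) 58|_9 = 6·9 + 4 ↦ 6·10 + 4|_10 = 64 ⇒ 63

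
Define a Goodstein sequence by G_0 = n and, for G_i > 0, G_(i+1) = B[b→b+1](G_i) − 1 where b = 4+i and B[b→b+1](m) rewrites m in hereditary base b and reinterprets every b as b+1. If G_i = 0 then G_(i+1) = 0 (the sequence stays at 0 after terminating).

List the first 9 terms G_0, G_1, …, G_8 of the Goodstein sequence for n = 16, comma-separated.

16, 24, 27, 30, 33, 36, 39, 41, 43

(0) 16|_4 = 4^2 ↦ 5^2|_5 = 25 ⇒ 24
(1) 24|_5 = 4·5 + 4 ↦ 4·6 + 4|_6 = 28 ⇒ 27
(2) 27|_6 = 4·6 + 3 ↦ 4·7 + 3|_7 = 31 ⇒ 30
(3) 30|_7 = 4·7 + 2 ↦ 4·8 + 2|_8 = 34 ⇒ 33
(4) 33|_8 = 4·8 + 1 ↦ 4·9 + 1|_9 = 37 ⇒ 36
(5) 36|_9 = 4·9 ↦ 4·10|_10 = 40 ⇒ 39
(6) 39|_10 = 3·10 + 9 ↦ 3·11 + 9|_11 = 42 ⇒ 41
(7) 41|_11 = 3·11 + 8 ↦ 3·12 + 8|_12 = 44 ⇒ 43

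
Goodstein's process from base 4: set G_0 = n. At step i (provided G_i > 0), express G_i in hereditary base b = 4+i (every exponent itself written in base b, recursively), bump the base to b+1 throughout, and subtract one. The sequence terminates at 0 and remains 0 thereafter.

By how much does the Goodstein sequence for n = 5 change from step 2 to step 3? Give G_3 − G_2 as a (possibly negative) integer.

[0] 5 ≡ 4 + 1 (base 4). Lift 5: 6. −1: 5.
[1] 5 ≡ 5 (base 5). Lift 6: 6. −1: 5.
[2] 5 ≡ 5 (base 6). Lift 7: 5. −1: 4.

-1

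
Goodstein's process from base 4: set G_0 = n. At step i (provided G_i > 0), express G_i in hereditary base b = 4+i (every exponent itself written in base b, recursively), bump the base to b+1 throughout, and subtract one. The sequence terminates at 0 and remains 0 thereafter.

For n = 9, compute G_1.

9 —HB4→ 2·4 + 1 —bump→ 2·5 + 1 = 11 —(−1)→ 10
10 —HB5→ 2·5 —bump→ 2·6 = 12 —(−1)→ 11

10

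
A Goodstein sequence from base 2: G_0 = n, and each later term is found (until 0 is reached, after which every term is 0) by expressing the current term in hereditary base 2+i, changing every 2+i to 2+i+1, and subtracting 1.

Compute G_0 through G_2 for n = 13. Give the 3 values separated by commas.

13 —HB2→ 2^(2 + 1) + 2^2 + 1 —bump→ 3^(3 + 1) + 3^3 + 1 = 109 —(−1)→ 108
108 —HB3→ 3^(3 + 1) + 3^3 —bump→ 4^(4 + 1) + 4^4 = 1280 —(−1)→ 1279

13, 108, 1279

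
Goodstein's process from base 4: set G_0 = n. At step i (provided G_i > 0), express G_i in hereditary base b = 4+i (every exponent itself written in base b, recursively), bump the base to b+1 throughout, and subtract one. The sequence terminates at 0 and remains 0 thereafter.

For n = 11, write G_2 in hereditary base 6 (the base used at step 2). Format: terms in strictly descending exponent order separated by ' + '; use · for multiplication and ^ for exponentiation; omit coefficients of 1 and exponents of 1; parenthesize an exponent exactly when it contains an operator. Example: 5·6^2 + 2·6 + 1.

11 —HB4→ 2·4 + 3 —bump→ 2·5 + 3 = 13 —(−1)→ 12
12 —HB5→ 2·5 + 2 —bump→ 2·6 + 2 = 14 —(−1)→ 13
13 —HB6→ 2·6 + 1 —bump→ 2·7 + 1 = 15 —(−1)→ 14

2·6 + 1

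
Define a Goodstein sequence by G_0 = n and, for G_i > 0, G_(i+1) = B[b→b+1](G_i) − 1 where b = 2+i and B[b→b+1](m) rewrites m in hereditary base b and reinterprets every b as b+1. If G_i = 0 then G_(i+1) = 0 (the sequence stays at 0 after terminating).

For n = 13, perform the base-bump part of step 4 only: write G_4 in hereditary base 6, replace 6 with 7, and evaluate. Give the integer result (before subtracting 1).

5765999

G_0=13  [base 2] 2^(2 + 1) + 2^2 + 1  →[2↦3]→  3^(3 + 1) + 3^3 + 1 = 109  −1 ⇒ G_1=108
G_1=108  [base 3] 3^(3 + 1) + 3^3  →[3↦4]→  4^(4 + 1) + 4^4 = 1280  −1 ⇒ G_2=1279
G_2=1279  [base 4] 4^(4 + 1) + 3·4^3 + 3·4^2 + 3·4 + 3  →[4↦5]→  5^(5 + 1) + 3·5^3 + 3·5^2 + 3·5 + 3 = 16093  −1 ⇒ G_3=16092
G_3=16092  [base 5] 5^(5 + 1) + 3·5^3 + 3·5^2 + 3·5 + 2  →[5↦6]→  6^(6 + 1) + 3·6^3 + 3·6^2 + 3·6 + 2 = 280712  −1 ⇒ G_4=280711
G_4=280711  [base 6] 6^(6 + 1) + 3·6^3 + 3·6^2 + 3·6 + 1  →[6↦7]→  7^(7 + 1) + 3·7^3 + 3·7^2 + 3·7 + 1 = 5765999  −1 ⇒ G_5=5765998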